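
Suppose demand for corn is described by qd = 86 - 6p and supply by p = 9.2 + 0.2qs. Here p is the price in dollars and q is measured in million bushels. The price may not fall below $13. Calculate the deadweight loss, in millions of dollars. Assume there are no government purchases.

6.6

Rearranging supply gives qs = 5p - 46. Equilibrium: 86 - 6p = 5p - 46, so 132 = 11p and p* = 12, q* = 14.
Since 13 > 12, the floor is binding.
At p = 13: qd = 86 - 6·13 = 8 and qs = 5·13 - 46 = 19.
Quantity traded falls to 8. At q = 8 the demand price is (86 - 8)/6 = 13 and the supply price is (46 + 8)/5 = 10.8.
Deadweight loss = ½ · (13 - 10.8) · (14 - 8) = ½ · 2.2 · 6 = 6.6.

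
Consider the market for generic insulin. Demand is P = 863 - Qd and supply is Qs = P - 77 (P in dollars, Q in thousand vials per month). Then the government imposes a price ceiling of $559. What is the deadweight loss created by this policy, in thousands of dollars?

0

Rearranging demand gives Qd = 863 - P. Without the control the market clears where 863 - P = P - 77, i.e. P* = 470 and Q* = 393.
The ceiling of 559 is above the equilibrium price 470, so it is not binding; the market clears at P* = 470, Q* = 393.
Since the control does not bind, no trades are prevented and deadweight loss is zero.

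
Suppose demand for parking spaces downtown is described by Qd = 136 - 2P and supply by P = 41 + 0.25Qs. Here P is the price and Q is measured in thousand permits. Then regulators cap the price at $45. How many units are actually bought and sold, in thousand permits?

Rearranging supply gives Qs = 4P - 164. Equilibrium: 136 - 2P = 4P - 164, so 300 = 6P and P* = 50, Q* = 36.
Since 45 < 50, the ceiling is binding.
At P = 45: Qd = 136 - 2·45 = 46 and Qs = 4·45 - 164 = 16.
The quantity actually transacted is the short side, supply: 16.

16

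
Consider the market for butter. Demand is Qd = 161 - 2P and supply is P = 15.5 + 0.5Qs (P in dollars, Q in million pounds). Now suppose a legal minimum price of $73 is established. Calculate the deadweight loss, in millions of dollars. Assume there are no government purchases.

1250

Rearranging supply gives Qs = 2P - 31. Equilibrium: 161 - 2P = 2P - 31, so 192 = 4P and P* = 48, Q* = 65.
Since 73 > 48, the floor is binding.
At P = 73: Qd = 161 - 2·73 = 15 and Qs = 2·73 - 31 = 115.
Quantity traded falls to 15. At Q = 15 the demand price is (161 - 15)/2 = 73 and the supply price is (31 + 15)/2 = 23.
Deadweight loss = ½ · (73 - 23) · (65 - 15) = ½ · 50 · 50 = 1250.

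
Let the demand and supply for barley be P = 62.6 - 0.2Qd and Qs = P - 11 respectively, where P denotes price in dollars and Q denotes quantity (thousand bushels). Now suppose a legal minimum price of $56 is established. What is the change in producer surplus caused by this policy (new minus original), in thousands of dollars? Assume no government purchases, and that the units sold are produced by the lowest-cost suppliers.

16

Rearranging demand gives Qd = 313 - 5P. Equilibrium: 313 - 5P = P - 11, so 324 = 6P and P* = 54, Q* = 43.
Since 56 > 54, the floor is binding.
At P = 56: Qd = 313 - 5·56 = 33 and Qs = 56 - 11 = 45.
Producer surplus without the control is ½ · (54 - 11) · 43 = 924.5.
With the floor, 33 units are sold at 56. The supply price at Q = 33 is 44, so PS = ½ · [(56 - 11) + (56 - 44)] · 33 = 940.5.
Change in producer surplus = 940.5 - 924.5 = 16.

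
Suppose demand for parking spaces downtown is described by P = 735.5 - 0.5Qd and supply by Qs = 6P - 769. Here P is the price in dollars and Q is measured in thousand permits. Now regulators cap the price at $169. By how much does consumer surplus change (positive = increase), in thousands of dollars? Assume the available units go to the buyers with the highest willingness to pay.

-83694

Rearranging demand gives Qd = 1471 - 2P. Without the control the market clears where 1471 - 2P = 6P - 769, i.e. P* = 280 and Q* = 911.
Since 169 < 280, the ceiling is binding.
At P = 169: Qd = 1471 - 2·169 = 1133 and Qs = 6·169 - 769 = 245.
Consumer surplus without the control is ½ · (735.5 - 280) · 911 = 207480.25.
With the ceiling, 245 units are sold at 169 (assume they go to the highest-value buyers). The demand price at Q = 245 is 613, so CS = ½ · [(735.5 - 169) + (613 - 169)] · 245 = 123786.25.
Change in consumer surplus = 123786.25 - 207480.25 = -83694.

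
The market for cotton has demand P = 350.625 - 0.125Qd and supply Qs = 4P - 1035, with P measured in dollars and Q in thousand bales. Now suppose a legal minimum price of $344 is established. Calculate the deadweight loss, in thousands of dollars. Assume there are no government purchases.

6912

Rearranging demand gives Qd = 2805 - 8P. Equilibrium: 2805 - 8P = 4P - 1035, so 3840 = 12P and P* = 320, Q* = 245.
The floor of 344 is above the equilibrium price 320, so it binds.
At P = 344: Qd = 2805 - 8·344 = 53 and Qs = 4·344 - 1035 = 341.
Quantity traded falls to 53. At Q = 53 the demand price is (2805 - 53)/8 = 344 and the supply price is (1035 + 53)/4 = 272.
Deadweight loss = ½ · (344 - 272) · (245 - 53) = ½ · 72 · 192 = 6912.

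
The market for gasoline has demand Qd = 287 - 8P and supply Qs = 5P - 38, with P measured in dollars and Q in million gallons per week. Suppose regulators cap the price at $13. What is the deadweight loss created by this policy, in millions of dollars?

Setting quantity demanded equal to quantity supplied, 287 - 8P = 5P - 38, gives P* = 25 and Q* = 87.
The ceiling of 13 is below the equilibrium price 25, so it binds.
At P = 13: Qd = 287 - 8·13 = 183 and Qs = 5·13 - 38 = 27.
Quantity traded falls to 27. At Q = 27 the demand price is (287 - 27)/8 = 32.5 and the supply price is (38 + 27)/5 = 13.
Deadweight loss = ½ · (32.5 - 13) · (87 - 27) = ½ · 19.5 · 60 = 585.

585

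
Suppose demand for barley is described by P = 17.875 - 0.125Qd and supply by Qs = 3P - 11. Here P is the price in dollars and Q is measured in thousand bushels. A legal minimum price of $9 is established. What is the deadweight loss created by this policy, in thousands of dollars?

Rearranging demand gives Qd = 143 - 8P. In a free market, 143 - 8P = 3P - 11 gives the equilibrium P* = 14, Q* = 31.
The floor of 9 is below the equilibrium price 14, so it is not binding; the market clears at P* = 14, Q* = 31.
Since the control does not bind, no trades are prevented and deadweight loss is zero.

0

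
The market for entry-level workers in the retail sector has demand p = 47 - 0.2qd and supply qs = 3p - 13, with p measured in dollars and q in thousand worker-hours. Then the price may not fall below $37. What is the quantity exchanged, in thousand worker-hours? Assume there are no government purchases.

50

Rearranging demand gives qd = 235 - 5p. Equilibrium: 235 - 5p = 3p - 13, so 248 = 8p and p* = 31, q* = 80.
Because the floor (37) lies above the market-clearing price, it is binding.
At p = 37: qd = 235 - 5·37 = 50 and qs = 3·37 - 13 = 98.
The quantity actually transacted is the short side, demand: 50.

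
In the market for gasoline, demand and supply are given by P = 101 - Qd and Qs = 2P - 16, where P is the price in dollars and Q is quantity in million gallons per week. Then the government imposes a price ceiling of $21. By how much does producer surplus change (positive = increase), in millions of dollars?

Rearranging demand gives Qd = 101 - P. Equilibrium: 101 - P = 2P - 16, so 117 = 3P and P* = 39, Q* = 62.
Because the ceiling (21) lies below the market-clearing price, it is binding.
At P = 21: Qd = 101 - 21 = 80 and Qs = 2·21 - 16 = 26.
Producer surplus without the control is ½ · (39 - 8) · 62 = 961.
With the ceiling, producers sell 26 units at 21, so PS = ½ · (21 - 8) · 26 = 169.
Change in producer surplus = 169 - 961 = -792.

-792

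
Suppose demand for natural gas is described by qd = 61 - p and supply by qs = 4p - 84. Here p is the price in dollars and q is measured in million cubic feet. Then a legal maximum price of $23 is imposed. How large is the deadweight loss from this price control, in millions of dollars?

360

Without the control the market clears where 61 - p = 4p - 84, i.e. p* = 29 and q* = 32.
The ceiling of 23 is below the equilibrium price 29, so it binds.
At p = 23: qd = 61 - 23 = 38 and qs = 4·23 - 84 = 8.
Quantity traded falls to 8. At q = 8 the demand price is 61 - 8 = 53 and the supply price is (84 + 8)/4 = 23.
Deadweight loss = ½ · (53 - 23) · (32 - 8) = ½ · 30 · 24 = 360.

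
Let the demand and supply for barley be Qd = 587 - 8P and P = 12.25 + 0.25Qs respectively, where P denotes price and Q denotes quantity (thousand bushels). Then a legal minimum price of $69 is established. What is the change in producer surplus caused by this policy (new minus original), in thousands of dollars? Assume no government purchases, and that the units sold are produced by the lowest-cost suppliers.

-1488

Rearranging supply gives Qs = 4P - 49. Equilibrium: 587 - 8P = 4P - 49, so 636 = 12P and P* = 53, Q* = 163.
Since 69 > 53, the floor is binding.
At P = 69: Qd = 587 - 8·69 = 35 and Qs = 4·69 - 49 = 227.
Producer surplus without the control is ½ · (53 - 12.25) · 163 = 3321.125.
With the floor, 35 units are sold at 69. The supply price at Q = 35 is 21, so PS = ½ · [(69 - 12.25) + (69 - 21)] · 35 = 1833.125.
Change in producer surplus = 1833.125 - 3321.125 = -1488.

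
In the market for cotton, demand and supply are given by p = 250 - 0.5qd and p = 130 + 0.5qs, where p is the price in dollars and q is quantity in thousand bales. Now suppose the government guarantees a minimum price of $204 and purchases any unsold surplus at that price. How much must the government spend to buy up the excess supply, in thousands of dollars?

11424

Rearranging demand gives qd = 500 - 2p; rearranging supply gives qs = 2p - 260. Equilibrium: 500 - 2p = 2p - 260, so 760 = 4p and p* = 190, q* = 120.
Because the floor (204) lies above the market-clearing price, it is binding.
At p = 204: qd = 500 - 2·204 = 92 and qs = 2·204 - 260 = 148.
Surplus = qs - qd = 56.
Government expenditure = surplus × support price = 56 × 204 = 11424.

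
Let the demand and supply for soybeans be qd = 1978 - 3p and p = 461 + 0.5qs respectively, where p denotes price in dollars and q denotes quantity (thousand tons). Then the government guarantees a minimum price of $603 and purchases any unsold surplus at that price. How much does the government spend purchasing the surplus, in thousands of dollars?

69345

Rearranging supply gives qs = 2p - 922. In a free market, 1978 - 3p = 2p - 922 gives the equilibrium p* = 580, q* = 238.
Because the floor (603) lies above the market-clearing price, it is binding.
At p = 603: qd = 1978 - 3·603 = 169 and qs = 2·603 - 922 = 284.
Surplus = qs - qd = 115.
Government expenditure = surplus × support price = 115 × 603 = 69345.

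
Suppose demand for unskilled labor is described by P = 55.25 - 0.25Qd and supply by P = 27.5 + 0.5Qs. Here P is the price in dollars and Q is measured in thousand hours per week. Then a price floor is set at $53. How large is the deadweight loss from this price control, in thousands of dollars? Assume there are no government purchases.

294

Rearranging demand gives Qd = 221 - 4P; rearranging supply gives Qs = 2P - 55. In a free market, 221 - 4P = 2P - 55 gives the equilibrium P* = 46, Q* = 37.
The floor of 53 is above the equilibrium price 46, so it binds.
At P = 53: Qd = 221 - 4·53 = 9 and Qs = 2·53 - 55 = 51.
Quantity traded falls to 9. At Q = 9 the demand price is (221 - 9)/4 = 53 and the supply price is (55 + 9)/2 = 32.
Deadweight loss = ½ · (53 - 32) · (37 - 9) = ½ · 21 · 28 = 294.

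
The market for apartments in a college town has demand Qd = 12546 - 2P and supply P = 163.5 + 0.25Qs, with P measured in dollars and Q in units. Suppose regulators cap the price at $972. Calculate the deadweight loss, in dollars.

9047904

Rearranging supply gives Qs = 4P - 654. Setting quantity demanded equal to quantity supplied, 12546 - 2P = 4P - 654, gives P* = 2200 and Q* = 8146.
Since 972 < 2200, the ceiling is binding.
At P = 972: Qd = 12546 - 2·972 = 10602 and Qs = 4·972 - 654 = 3234.
Quantity traded falls to 3234. At Q = 3234 the demand price is (12546 - 3234)/2 = 4656 and the supply price is (654 + 3234)/4 = 972.
Deadweight loss = ½ · (4656 - 972) · (8146 - 3234) = ½ · 3684 · 4912 = 9047904.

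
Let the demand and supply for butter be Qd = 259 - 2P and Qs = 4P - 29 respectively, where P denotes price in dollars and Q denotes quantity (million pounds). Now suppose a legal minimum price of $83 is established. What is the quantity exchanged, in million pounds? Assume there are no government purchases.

Equilibrium: 259 - 2P = 4P - 29, so 288 = 6P and P* = 48, Q* = 163.
Because the floor (83) lies above the market-clearing price, it is binding.
At P = 83: Qd = 259 - 2·83 = 93 and Qs = 4·83 - 29 = 303.
The quantity actually transacted is the short side, demand: 93.

93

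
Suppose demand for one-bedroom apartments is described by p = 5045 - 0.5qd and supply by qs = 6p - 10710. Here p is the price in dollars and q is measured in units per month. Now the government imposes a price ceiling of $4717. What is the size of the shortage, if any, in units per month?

0

Rearranging demand gives qd = 10090 - 2p. Setting quantity demanded equal to quantity supplied, 10090 - 2p = 6p - 10710, gives p* = 2600 and q* = 4890.
The ceiling of 4717 is above the equilibrium price 2600, so it is not binding; the market clears at p* = 2600, q* = 4890.
Since the control does not bind, there is no shortage.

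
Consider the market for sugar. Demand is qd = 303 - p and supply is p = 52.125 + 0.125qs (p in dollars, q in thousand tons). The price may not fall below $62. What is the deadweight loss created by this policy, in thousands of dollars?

0

Rearranging supply gives qs = 8p - 417. In a free market, 303 - p = 8p - 417 gives the equilibrium p* = 80, q* = 223.
The floor of 62 is below the equilibrium price 80, so it is not binding; the market clears at p* = 80, q* = 223.
Since the control does not bind, no trades are prevented and deadweight loss is zero.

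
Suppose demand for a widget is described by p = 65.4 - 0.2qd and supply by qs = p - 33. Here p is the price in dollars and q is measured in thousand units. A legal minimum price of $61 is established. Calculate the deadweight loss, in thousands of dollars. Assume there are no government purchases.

15

Rearranging demand gives qd = 327 - 5p. Equilibrium: 327 - 5p = p - 33, so 360 = 6p and p* = 60, q* = 27.
Since 61 > 60, the floor is binding.
At p = 61: qd = 327 - 5·61 = 22 and qs = 61 - 33 = 28.
Quantity traded falls to 22. At q = 22 the demand price is (327 - 22)/5 = 61 and the supply price is 33 + 22 = 55.
Deadweight loss = ½ · (61 - 55) · (27 - 22) = ½ · 6 · 5 = 15.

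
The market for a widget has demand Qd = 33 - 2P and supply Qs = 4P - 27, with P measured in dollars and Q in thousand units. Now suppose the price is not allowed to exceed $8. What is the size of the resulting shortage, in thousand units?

Setting quantity demanded equal to quantity supplied, 33 - 2P = 4P - 27, gives P* = 10 and Q* = 13.
Since 8 < 10, the ceiling is binding.
At P = 8: Qd = 33 - 2·8 = 17 and Qs = 4·8 - 27 = 5.
Shortage = Qd - Qs = 17 - 5 = 12.

12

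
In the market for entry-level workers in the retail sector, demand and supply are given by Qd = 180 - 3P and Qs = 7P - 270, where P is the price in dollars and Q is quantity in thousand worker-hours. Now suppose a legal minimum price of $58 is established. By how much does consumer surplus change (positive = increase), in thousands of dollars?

-331.5

Without the control the market clears where 180 - 3P = 7P - 270, i.e. P* = 45 and Q* = 45.
Since 58 > 45, the floor is binding.
At P = 58: Qd = 180 - 3·58 = 6 and Qs = 7·58 - 270 = 136.
Consumer surplus without the control is ½ · (60 - 45) · 45 = 337.5.
With the floor, consumers buy 6 units at 58, so CS = ½ · (60 - 58) · 6 = 6.
Change in consumer surplus = 6 - 337.5 = -331.5.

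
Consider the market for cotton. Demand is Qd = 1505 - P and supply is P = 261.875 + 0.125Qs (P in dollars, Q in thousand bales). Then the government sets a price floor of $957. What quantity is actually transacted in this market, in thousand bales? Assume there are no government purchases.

548

Rearranging supply gives Qs = 8P - 2095. Without the control the market clears where 1505 - P = 8P - 2095, i.e. P* = 400 and Q* = 1105.
The floor of 957 is above the equilibrium price 400, so it binds.
At P = 957: Qd = 1505 - 957 = 548 and Qs = 8·957 - 2095 = 5561.
The quantity actually transacted is the short side, demand: 548.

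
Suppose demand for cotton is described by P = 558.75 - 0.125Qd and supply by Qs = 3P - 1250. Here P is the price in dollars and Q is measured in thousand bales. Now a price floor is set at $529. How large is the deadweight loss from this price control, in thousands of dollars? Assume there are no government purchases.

1188

Rearranging demand gives Qd = 4470 - 8P. Equilibrium: 4470 - 8P = 3P - 1250, so 5720 = 11P and P* = 520, Q* = 310.
Since 529 > 520, the floor is binding.
At P = 529: Qd = 4470 - 8·529 = 238 and Qs = 3·529 - 1250 = 337.
Quantity traded falls to 238. At Q = 238 the demand price is (4470 - 238)/8 = 529 and the supply price is (1250 + 238)/3 = 496.
Deadweight loss = ½ · (529 - 496) · (310 - 238) = ½ · 33 · 72 = 1188.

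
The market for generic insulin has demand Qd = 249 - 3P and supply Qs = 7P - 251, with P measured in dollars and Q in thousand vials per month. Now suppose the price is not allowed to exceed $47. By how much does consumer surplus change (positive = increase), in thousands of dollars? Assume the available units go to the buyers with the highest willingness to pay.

160.5

In a free market, 249 - 3P = 7P - 251 gives the equilibrium P* = 50, Q* = 99.
The ceiling of 47 is below the equilibrium price 50, so it binds.
At P = 47: Qd = 249 - 3·47 = 108 and Qs = 7·47 - 251 = 78.
Consumer surplus without the control is ½ · (83 - 50) · 99 = 1633.5.
With the ceiling, 78 units are sold at 47 (assume they go to the highest-value buyers). The demand price at Q = 78 is 57, so CS = ½ · [(83 - 47) + (57 - 47)] · 78 = 1794.
Change in consumer surplus = 1794 - 1633.5 = 160.5.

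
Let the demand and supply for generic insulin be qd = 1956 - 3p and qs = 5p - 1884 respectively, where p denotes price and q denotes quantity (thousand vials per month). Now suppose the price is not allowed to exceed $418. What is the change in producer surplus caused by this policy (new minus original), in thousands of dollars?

Setting quantity demanded equal to quantity supplied, 1956 - 3p = 5p - 1884, gives p* = 480 and q* = 516.
Because the ceiling (418) lies below the market-clearing price, it is binding.
At p = 418: qd = 1956 - 3·418 = 702 and qs = 5·418 - 1884 = 206.
Producer surplus without the control is ½ · (480 - 376.8) · 516 = 26625.6.
With the ceiling, producers sell 206 units at 418, so PS = ½ · (418 - 376.8) · 206 = 4243.6.
Change in producer surplus = 4243.6 - 26625.6 = -22382.

-22382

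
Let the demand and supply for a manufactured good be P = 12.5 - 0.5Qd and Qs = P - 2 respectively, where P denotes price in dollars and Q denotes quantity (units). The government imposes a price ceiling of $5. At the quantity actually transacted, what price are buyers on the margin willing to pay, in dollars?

Rearranging demand gives Qd = 25 - 2P. Equilibrium: 25 - 2P = P - 2, so 27 = 3P and P* = 9, Q* = 7.
The ceiling of 5 is below the equilibrium price 9, so it binds.
At P = 5: Qd = 25 - 2·5 = 15 and Qs = 5 - 2 = 3.
Only 3 units reach the market. On the demand curve, the marginal buyer's willingness to pay at Q = 3 is (25 - 3)/2 = 11.

11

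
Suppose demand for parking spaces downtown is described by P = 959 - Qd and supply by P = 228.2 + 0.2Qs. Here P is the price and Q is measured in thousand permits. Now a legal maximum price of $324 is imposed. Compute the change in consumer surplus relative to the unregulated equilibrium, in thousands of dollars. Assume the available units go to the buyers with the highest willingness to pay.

4004

Rearranging demand gives Qd = 959 - P; rearranging supply gives Qs = 5P - 1141. Without the control the market clears where 959 - P = 5P - 1141, i.e. P* = 350 and Q* = 609.
Because the ceiling (324) lies below the market-clearing price, it is binding.
At P = 324: Qd = 959 - 324 = 635 and Qs = 5·324 - 1141 = 479.
Consumer surplus without the control is ½ · (959 - 350) · 609 = 185440.5.
With the ceiling, 479 units are sold at 324 (assume they go to the highest-value buyers). The demand price at Q = 479 is 480, so CS = ½ · [(959 - 324) + (480 - 324)] · 479 = 189444.5.
Change in consumer surplus = 189444.5 - 185440.5 = 4004.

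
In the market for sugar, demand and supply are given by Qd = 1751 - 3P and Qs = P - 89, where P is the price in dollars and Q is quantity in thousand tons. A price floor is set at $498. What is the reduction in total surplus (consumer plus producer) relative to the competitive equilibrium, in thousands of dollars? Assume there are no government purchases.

8664

Without the control the market clears where 1751 - 3P = P - 89, i.e. P* = 460 and Q* = 371.
The floor of 498 is above the equilibrium price 460, so it binds.
At P = 498: Qd = 1751 - 3·498 = 257 and Qs = 498 - 89 = 409.
Quantity traded falls to 257. At Q = 257 the demand price is (1751 - 257)/3 = 498 and the supply price is 89 + 257 = 346.
Deadweight loss = ½ · (498 - 346) · (371 - 257) = ½ · 152 · 114 = 8664.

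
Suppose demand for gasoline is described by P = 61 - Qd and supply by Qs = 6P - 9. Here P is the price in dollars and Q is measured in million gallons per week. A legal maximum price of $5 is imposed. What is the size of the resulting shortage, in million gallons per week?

Rearranging demand gives Qd = 61 - P. In a free market, 61 - P = 6P - 9 gives the equilibrium P* = 10, Q* = 51.
The ceiling of 5 is below the equilibrium price 10, so it binds.
At P = 5: Qd = 61 - 5 = 56 and Qs = 6·5 - 9 = 21.
Shortage = Qd - Qs = 56 - 21 = 35.

35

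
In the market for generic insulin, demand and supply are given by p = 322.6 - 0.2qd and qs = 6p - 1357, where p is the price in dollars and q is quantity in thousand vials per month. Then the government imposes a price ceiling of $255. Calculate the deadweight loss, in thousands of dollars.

Rearranging demand gives qd = 1613 - 5p. Without the control the market clears where 1613 - 5p = 6p - 1357, i.e. p* = 270 and q* = 263.
The ceiling of 255 is below the equilibrium price 270, so it binds.
At p = 255: qd = 1613 - 5·255 = 338 and qs = 6·255 - 1357 = 173.
Quantity traded falls to 173. At q = 173 the demand price is (1613 - 173)/5 = 288 and the supply price is (1357 + 173)/6 = 255.
Deadweight loss = ½ · (288 - 255) · (263 - 173) = ½ · 33 · 90 = 1485.

1485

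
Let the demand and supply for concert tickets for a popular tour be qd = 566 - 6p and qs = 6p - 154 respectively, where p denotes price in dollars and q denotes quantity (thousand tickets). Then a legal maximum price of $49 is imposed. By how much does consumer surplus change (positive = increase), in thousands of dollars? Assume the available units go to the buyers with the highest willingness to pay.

1177

In a free market, 566 - 6p = 6p - 154 gives the equilibrium p* = 60, q* = 206.
Since 49 < 60, the ceiling is binding.
At p = 49: qd = 566 - 6·49 = 272 and qs = 6·49 - 154 = 140.
Consumer surplus without the control is ½ · (283/3 - 60) · 206 = 10609/3.
With the ceiling, 140 units are sold at 49 (assume they go to the highest-value buyers). The demand price at q = 140 is 71, so CS = ½ · [(283/3 - 49) + (71 - 49)] · 140 = 14140/3.
Change in consumer surplus = 14140/3 - 10609/3 = 1177.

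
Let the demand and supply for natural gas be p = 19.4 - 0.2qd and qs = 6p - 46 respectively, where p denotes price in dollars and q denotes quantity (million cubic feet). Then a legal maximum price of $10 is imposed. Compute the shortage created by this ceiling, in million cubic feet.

33

Rearranging demand gives qd = 97 - 5p. In a free market, 97 - 5p = 6p - 46 gives the equilibrium p* = 13, q* = 32.
Since 10 < 13, the ceiling is binding.
At p = 10: qd = 97 - 5·10 = 47 and qs = 6·10 - 46 = 14.
Shortage = qd - qs = 47 - 14 = 33.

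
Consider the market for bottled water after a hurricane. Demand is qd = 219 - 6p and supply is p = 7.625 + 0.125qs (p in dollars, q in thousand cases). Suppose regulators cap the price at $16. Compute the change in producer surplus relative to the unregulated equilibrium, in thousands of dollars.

Rearranging supply gives qs = 8p - 61. Without the control the market clears where 219 - 6p = 8p - 61, i.e. p* = 20 and q* = 99.
The ceiling of 16 is below the equilibrium price 20, so it binds.
At p = 16: qd = 219 - 6·16 = 123 and qs = 8·16 - 61 = 67.
Producer surplus without the control is ½ · (20 - 7.625) · 99 = 612.5625.
With the ceiling, producers sell 67 units at 16, so PS = ½ · (16 - 7.625) · 67 = 280.5625.
Change in producer surplus = 280.5625 - 612.5625 = -332.

-332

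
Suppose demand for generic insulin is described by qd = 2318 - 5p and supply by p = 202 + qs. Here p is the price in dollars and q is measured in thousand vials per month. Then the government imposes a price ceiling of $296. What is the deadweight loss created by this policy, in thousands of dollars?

Rearranging supply gives qs = p - 202. In a free market, 2318 - 5p = p - 202 gives the equilibrium p* = 420, q* = 218.
The ceiling of 296 is below the equilibrium price 420, so it binds.
At p = 296: qd = 2318 - 5·296 = 838 and qs = 296 - 202 = 94.
Quantity traded falls to 94. At q = 94 the demand price is (2318 - 94)/5 = 444.8 and the supply price is 202 + 94 = 296.
Deadweight loss = ½ · (444.8 - 296) · (218 - 94) = ½ · 148.8 · 124 = 9225.6.

9225.6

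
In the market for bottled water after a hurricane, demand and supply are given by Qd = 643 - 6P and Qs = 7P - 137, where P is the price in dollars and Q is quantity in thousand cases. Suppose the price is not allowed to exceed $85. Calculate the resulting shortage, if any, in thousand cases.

0

Setting quantity demanded equal to quantity supplied, 643 - 6P = 7P - 137, gives P* = 60 and Q* = 283.
Since 85 is above P* = 60, the ceiling does not bind and the free-market outcome prevails.
Since the control does not bind, there is no shortage.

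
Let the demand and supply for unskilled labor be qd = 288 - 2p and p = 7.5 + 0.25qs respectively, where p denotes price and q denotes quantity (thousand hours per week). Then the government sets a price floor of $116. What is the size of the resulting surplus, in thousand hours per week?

Rearranging supply gives qs = 4p - 30. In a free market, 288 - 2p = 4p - 30 gives the equilibrium p* = 53, q* = 182.
The floor of 116 is above the equilibrium price 53, so it binds.
At p = 116: qd = 288 - 2·116 = 56 and qs = 4·116 - 30 = 434.
Surplus = qs - qd = 434 - 56 = 378.

378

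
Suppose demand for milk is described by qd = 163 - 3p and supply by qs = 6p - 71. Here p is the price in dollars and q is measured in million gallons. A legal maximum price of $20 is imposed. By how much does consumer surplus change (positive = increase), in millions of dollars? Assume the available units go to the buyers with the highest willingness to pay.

Equilibrium: 163 - 3p = 6p - 71, so 234 = 9p and p* = 26, q* = 85.
Since 20 < 26, the ceiling is binding.
At p = 20: qd = 163 - 3·20 = 103 and qs = 6·20 - 71 = 49.
Consumer surplus without the control is ½ · (163/3 - 26) · 85 = 7225/6.
With the ceiling, 49 units are sold at 20 (assume they go to the highest-value buyers). The demand price at q = 49 is 38, so CS = ½ · [(163/3 - 20) + (38 - 20)] · 49 = 7693/6.
Change in consumer surplus = 7693/6 - 7225/6 = 78.

78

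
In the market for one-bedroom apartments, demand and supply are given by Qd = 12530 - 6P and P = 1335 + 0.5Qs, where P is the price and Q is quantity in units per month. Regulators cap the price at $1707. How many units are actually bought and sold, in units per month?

Rearranging supply gives Qs = 2P - 2670. Equilibrium: 12530 - 6P = 2P - 2670, so 15200 = 8P and P* = 1900, Q* = 1130.
The ceiling of 1707 is below the equilibrium price 1900, so it binds.
At P = 1707: Qd = 12530 - 6·1707 = 2288 and Qs = 2·1707 - 2670 = 744.
The quantity actually transacted is the short side, supply: 744.

744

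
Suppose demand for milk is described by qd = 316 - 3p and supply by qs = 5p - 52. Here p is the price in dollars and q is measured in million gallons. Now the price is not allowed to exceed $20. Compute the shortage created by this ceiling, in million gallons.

208

Equilibrium: 316 - 3p = 5p - 52, so 368 = 8p and p* = 46, q* = 178.
Since 20 < 46, the ceiling is binding.
At p = 20: qd = 316 - 3·20 = 256 and qs = 5·20 - 52 = 48.
Shortage = qd - qs = 256 - 48 = 208.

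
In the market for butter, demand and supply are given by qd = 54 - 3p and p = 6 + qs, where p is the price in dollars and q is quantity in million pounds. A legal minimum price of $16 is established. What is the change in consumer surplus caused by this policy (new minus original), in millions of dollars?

-7.5

Rearranging supply gives qs = p - 6. Without the control the market clears where 54 - 3p = p - 6, i.e. p* = 15 and q* = 9.
Since 16 > 15, the floor is binding.
At p = 16: qd = 54 - 3·16 = 6 and qs = 16 - 6 = 10.
Consumer surplus without the control is ½ · (18 - 15) · 9 = 13.5.
With the floor, consumers buy 6 units at 16, so CS = ½ · (18 - 16) · 6 = 6.
Change in consumer surplus = 6 - 13.5 = -7.5.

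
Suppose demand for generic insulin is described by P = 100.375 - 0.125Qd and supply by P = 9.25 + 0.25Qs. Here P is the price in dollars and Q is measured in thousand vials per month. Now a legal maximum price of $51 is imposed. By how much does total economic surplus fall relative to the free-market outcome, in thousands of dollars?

1083

Rearranging demand gives Qd = 803 - 8P; rearranging supply gives Qs = 4P - 37. Without the control the market clears where 803 - 8P = 4P - 37, i.e. P* = 70 and Q* = 243.
Since 51 < 70, the ceiling is binding.
At P = 51: Qd = 803 - 8·51 = 395 and Qs = 4·51 - 37 = 167.
Quantity traded falls to 167. At Q = 167 the demand price is (803 - 167)/8 = 79.5 and the supply price is (37 + 167)/4 = 51.
Deadweight loss = ½ · (79.5 - 51) · (243 - 167) = ½ · 28.5 · 76 = 1083.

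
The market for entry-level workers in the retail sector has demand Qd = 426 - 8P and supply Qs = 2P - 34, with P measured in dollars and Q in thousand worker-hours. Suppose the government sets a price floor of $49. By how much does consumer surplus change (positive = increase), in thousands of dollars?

Without the control the market clears where 426 - 8P = 2P - 34, i.e. P* = 46 and Q* = 58.
Since 49 > 46, the floor is binding.
At P = 49: Qd = 426 - 8·49 = 34 and Qs = 2·49 - 34 = 64.
Consumer surplus without the control is ½ · (53.25 - 46) · 58 = 210.25.
With the floor, consumers buy 34 units at 49, so CS = ½ · (53.25 - 49) · 34 = 72.25.
Change in consumer surplus = 72.25 - 210.25 = -138.

-138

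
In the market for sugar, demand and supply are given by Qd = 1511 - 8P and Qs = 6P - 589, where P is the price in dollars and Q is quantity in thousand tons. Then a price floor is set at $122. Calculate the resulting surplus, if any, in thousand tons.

0

Without the control the market clears where 1511 - 8P = 6P - 589, i.e. P* = 150 and Q* = 311.
The floor of 122 is below the equilibrium price 150, so it is not binding; the market clears at P* = 150, Q* = 311.
Since the control does not bind, there is no surplus.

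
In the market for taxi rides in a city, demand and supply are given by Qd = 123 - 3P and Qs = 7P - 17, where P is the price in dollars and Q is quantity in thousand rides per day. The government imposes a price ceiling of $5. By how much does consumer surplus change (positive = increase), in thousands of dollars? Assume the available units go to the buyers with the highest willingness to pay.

In a free market, 123 - 3P = 7P - 17 gives the equilibrium P* = 14, Q* = 81.
Because the ceiling (5) lies below the market-clearing price, it is binding.
At P = 5: Qd = 123 - 3·5 = 108 and Qs = 7·5 - 17 = 18.
Consumer surplus without the control is ½ · (41 - 14) · 81 = 1093.5.
With the ceiling, 18 units are sold at 5 (assume they go to the highest-value buyers). The demand price at Q = 18 is 35, so CS = ½ · [(41 - 5) + (35 - 5)] · 18 = 594.
Change in consumer surplus = 594 - 1093.5 = -499.5.

-499.5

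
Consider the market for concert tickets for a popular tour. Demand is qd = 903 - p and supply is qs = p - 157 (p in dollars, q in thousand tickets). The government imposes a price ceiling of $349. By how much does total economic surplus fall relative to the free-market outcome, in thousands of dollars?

32761

Without the control the market clears where 903 - p = p - 157, i.e. p* = 530 and q* = 373.
Because the ceiling (349) lies below the market-clearing price, it is binding.
At p = 349: qd = 903 - 349 = 554 and qs = 349 - 157 = 192.
Quantity traded falls to 192. At q = 192 the demand price is 903 - 192 = 711 and the supply price is 157 + 192 = 349.
Deadweight loss = ½ · (711 - 349) · (373 - 192) = ½ · 362 · 181 = 32761.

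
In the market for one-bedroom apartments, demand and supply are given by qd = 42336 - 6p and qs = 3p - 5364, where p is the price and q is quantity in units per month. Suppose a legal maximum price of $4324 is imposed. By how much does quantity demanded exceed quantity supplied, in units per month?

In a free market, 42336 - 6p = 3p - 5364 gives the equilibrium p* = 5300, q* = 10536.
Since 4324 < 5300, the ceiling is binding.
At p = 4324: qd = 42336 - 6·4324 = 16392 and qs = 3·4324 - 5364 = 7608.
Shortage = qd - qs = 16392 - 7608 = 8784.

8784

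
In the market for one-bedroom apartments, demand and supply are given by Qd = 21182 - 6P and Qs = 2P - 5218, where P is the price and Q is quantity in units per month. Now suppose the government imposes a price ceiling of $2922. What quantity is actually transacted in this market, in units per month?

626

In a free market, 21182 - 6P = 2P - 5218 gives the equilibrium P* = 3300, Q* = 1382.
Since 2922 < 3300, the ceiling is binding.
At P = 2922: Qd = 21182 - 6·2922 = 3650 and Qs = 2·2922 - 5218 = 626.
The quantity actually transacted is the short side, supply: 626.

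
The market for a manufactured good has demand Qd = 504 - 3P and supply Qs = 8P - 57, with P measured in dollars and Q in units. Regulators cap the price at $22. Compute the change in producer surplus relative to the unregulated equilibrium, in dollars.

-6815

Equilibrium: 504 - 3P = 8P - 57, so 561 = 11P and P* = 51, Q* = 351.
Because the ceiling (22) lies below the market-clearing price, it is binding.
At P = 22: Qd = 504 - 3·22 = 438 and Qs = 8·22 - 57 = 119.
Producer surplus without the control is ½ · (51 - 7.125) · 351 = 7700.0625.
With the ceiling, producers sell 119 units at 22, so PS = ½ · (22 - 7.125) · 119 = 885.0625.
Change in producer surplus = 885.0625 - 7700.0625 = -6815.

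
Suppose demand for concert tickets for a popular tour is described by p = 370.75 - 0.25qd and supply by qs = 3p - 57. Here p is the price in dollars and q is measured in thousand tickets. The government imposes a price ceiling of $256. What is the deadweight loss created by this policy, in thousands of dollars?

Rearranging demand gives qd = 1483 - 4p. Equilibrium: 1483 - 4p = 3p - 57, so 1540 = 7p and p* = 220, q* = 603.
The ceiling of 256 is above the equilibrium price 220, so it is not binding; the market clears at p* = 220, q* = 603.
Since the control does not bind, no trades are prevented and deadweight loss is zero.

0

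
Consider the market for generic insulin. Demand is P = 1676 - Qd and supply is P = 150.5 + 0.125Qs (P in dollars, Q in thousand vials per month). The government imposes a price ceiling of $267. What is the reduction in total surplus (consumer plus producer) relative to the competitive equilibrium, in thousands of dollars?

101124

Rearranging demand gives Qd = 1676 - P; rearranging supply gives Qs = 8P - 1204. Setting quantity demanded equal to quantity supplied, 1676 - P = 8P - 1204, gives P* = 320 and Q* = 1356.
The ceiling of 267 is below the equilibrium price 320, so it binds.
At P = 267: Qd = 1676 - 267 = 1409 and Qs = 8·267 - 1204 = 932.
Quantity traded falls to 932. At Q = 932 the demand price is 1676 - 932 = 744 and the supply price is (1204 + 932)/8 = 267.
Deadweight loss = ½ · (744 - 267) · (1356 - 932) = ½ · 477 · 424 = 101124.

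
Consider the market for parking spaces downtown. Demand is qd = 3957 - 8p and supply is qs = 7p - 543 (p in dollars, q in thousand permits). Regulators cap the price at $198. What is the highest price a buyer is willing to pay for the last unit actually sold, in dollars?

In a free market, 3957 - 8p = 7p - 543 gives the equilibrium p* = 300, q* = 1557.
Because the ceiling (198) lies below the market-clearing price, it is binding.
At p = 198: qd = 3957 - 8·198 = 2373 and qs = 7·198 - 543 = 843.
Only 843 units reach the market. On the demand curve, the marginal buyer's willingness to pay at q = 843 is (3957 - 843)/8 = 389.25.

389.25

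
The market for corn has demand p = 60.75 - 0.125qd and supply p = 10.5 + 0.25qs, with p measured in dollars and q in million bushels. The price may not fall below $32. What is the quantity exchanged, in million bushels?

Rearranging demand gives qd = 486 - 8p; rearranging supply gives qs = 4p - 42. Setting quantity demanded equal to quantity supplied, 486 - 8p = 4p - 42, gives p* = 44 and q* = 134.
Since 32 is below p* = 44, the floor does not bind and the free-market outcome prevails.

134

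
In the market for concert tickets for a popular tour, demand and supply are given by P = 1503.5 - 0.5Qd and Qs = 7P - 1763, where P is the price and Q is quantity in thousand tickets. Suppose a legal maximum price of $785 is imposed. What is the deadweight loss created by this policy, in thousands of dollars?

0

Rearranging demand gives Qd = 3007 - 2P. Equilibrium: 3007 - 2P = 7P - 1763, so 4770 = 9P and P* = 530, Q* = 1947.
Since 785 is above P* = 530, the ceiling does not bind and the free-market outcome prevails.
Since the control does not bind, no trades are prevented and deadweight loss is zero.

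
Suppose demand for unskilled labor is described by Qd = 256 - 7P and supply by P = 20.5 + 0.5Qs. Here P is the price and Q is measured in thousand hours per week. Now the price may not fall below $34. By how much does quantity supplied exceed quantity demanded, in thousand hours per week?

9

Rearranging supply gives Qs = 2P - 41. In a free market, 256 - 7P = 2P - 41 gives the equilibrium P* = 33, Q* = 25.
Because the floor (34) lies above the market-clearing price, it is binding.
At P = 34: Qd = 256 - 7·34 = 18 and Qs = 2·34 - 41 = 27.
Surplus = Qs - Qd = 27 - 18 = 9.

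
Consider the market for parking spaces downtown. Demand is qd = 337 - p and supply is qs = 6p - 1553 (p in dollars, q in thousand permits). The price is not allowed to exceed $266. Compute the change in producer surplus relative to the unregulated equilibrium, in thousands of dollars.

Without the control the market clears where 337 - p = 6p - 1553, i.e. p* = 270 and q* = 67.
The ceiling of 266 is below the equilibrium price 270, so it binds.
At p = 266: qd = 337 - 266 = 71 and qs = 6·266 - 1553 = 43.
Producer surplus without the control is ½ · (270 - 1553/6) · 67 = 4489/12.
With the ceiling, producers sell 43 units at 266, so PS = ½ · (266 - 1553/6) · 43 = 1849/12.
Change in producer surplus = 1849/12 - 4489/12 = -220.

-220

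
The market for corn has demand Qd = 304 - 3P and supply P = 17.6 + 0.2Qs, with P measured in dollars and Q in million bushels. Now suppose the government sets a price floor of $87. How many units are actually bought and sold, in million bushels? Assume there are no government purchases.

Rearranging supply gives Qs = 5P - 88. In a free market, 304 - 3P = 5P - 88 gives the equilibrium P* = 49, Q* = 157.
The floor of 87 is above the equilibrium price 49, so it binds.
At P = 87: Qd = 304 - 3·87 = 43 and Qs = 5·87 - 88 = 347.
The quantity actually transacted is the short side, demand: 43.

43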